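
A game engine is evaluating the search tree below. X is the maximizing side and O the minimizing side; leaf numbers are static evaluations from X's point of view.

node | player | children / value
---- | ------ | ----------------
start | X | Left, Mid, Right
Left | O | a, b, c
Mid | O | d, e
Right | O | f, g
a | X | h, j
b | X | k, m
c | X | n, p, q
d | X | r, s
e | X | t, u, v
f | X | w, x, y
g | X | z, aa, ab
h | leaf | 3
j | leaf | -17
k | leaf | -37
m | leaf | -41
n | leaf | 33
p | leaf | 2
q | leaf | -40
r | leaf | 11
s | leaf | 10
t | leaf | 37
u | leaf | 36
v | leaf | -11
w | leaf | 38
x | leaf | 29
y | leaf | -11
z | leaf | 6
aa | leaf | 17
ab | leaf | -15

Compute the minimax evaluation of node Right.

17

f (X): max(38, 29, -11) = 38
g (X): max(6, 17, -15) = 17
Right (O): min(38, 17) = 17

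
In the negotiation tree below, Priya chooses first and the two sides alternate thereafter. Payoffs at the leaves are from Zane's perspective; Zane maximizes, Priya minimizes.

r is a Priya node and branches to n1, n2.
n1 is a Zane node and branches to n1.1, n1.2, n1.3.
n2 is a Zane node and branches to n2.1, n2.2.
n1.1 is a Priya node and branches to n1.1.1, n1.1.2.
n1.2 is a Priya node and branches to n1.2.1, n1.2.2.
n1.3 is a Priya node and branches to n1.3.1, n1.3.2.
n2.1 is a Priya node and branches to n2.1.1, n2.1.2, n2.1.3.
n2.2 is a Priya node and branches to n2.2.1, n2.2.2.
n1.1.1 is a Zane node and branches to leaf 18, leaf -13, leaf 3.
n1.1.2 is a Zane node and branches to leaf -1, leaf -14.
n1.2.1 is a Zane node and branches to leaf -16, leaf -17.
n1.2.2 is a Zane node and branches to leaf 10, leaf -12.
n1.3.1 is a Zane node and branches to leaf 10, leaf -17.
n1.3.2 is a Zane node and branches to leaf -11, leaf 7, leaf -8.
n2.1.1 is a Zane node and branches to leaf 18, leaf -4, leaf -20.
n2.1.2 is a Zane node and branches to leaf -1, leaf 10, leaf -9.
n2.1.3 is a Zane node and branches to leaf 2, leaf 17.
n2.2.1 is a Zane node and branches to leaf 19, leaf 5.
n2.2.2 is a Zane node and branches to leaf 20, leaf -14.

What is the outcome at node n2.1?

n2.1.1 (Zane): max(18, -4, -20) = 18
n2.1.2 (Zane): max(-1, 10, -9) = 10
n2.1.3 (Zane): max(2, 17) = 17
n2.1 (Priya): min(18, 10, 17) = 10

10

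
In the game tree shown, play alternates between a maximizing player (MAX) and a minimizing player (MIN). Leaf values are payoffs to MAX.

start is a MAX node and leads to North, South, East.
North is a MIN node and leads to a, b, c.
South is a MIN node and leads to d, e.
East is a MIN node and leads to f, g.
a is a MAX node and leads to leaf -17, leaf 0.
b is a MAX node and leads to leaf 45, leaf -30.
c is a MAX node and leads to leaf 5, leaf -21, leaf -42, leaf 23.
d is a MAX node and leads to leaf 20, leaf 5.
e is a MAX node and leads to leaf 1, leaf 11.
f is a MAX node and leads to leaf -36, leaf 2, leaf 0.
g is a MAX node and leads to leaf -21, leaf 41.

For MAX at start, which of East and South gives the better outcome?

South

f (MAX): max(-36, 2, 0) = 2
g (MAX): max(-21, 41) = 41
East (MIN): min(2, 41) = 2
d (MAX): max(20, 5) = 20
e (MAX): max(1, 11) = 11
South (MIN): min(20, 11) = 11
MAX prefers the higher value; East=2, South=11. South is better since 11 > 2.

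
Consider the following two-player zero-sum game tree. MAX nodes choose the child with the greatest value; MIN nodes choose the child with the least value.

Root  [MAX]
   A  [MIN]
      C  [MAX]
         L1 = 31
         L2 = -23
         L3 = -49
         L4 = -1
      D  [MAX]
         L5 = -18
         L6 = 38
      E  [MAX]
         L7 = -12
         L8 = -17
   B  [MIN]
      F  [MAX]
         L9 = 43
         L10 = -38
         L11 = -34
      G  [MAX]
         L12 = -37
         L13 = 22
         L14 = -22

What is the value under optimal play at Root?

C (MAX): max(31, -23, -49, -1) = 31
D (MAX): max(-18, 38) = 38
E (MAX): max(-12, -17) = -12
A (MIN): min(31, 38, -12) = -12
F (MAX): max(43, -38, -34) = 43
G (MAX): max(-37, 22, -22) = 22
B (MIN): min(43, 22) = 22
Root (MAX): max(-12, 22) = 22

22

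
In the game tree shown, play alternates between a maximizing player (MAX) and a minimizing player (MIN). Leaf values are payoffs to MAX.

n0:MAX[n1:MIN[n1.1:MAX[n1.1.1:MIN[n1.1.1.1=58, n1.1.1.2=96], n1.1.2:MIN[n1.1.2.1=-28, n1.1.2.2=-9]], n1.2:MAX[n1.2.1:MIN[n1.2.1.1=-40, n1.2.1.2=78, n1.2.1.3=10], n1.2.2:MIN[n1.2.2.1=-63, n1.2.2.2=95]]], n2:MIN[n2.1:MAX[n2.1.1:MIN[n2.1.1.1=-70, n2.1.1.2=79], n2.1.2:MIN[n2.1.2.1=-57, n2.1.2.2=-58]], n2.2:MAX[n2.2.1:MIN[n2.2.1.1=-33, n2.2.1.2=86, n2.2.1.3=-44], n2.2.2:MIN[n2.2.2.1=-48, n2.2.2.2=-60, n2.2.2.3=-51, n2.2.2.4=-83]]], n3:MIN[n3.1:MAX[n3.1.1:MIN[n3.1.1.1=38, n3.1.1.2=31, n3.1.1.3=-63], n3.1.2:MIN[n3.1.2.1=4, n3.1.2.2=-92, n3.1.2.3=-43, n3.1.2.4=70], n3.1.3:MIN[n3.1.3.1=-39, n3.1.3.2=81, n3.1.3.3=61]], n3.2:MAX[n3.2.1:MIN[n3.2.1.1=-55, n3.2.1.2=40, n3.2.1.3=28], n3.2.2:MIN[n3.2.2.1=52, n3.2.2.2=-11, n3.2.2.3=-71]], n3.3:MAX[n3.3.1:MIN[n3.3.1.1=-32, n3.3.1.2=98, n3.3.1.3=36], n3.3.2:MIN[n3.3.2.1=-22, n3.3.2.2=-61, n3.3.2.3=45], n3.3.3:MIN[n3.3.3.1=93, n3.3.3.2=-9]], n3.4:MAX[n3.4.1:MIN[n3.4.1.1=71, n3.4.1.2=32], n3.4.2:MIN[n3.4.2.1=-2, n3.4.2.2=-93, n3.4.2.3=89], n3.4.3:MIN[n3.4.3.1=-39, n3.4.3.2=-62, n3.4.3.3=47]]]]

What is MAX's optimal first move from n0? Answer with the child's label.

n1.1.1 (MIN): min(58, 96) = 58
n1.1.2 (MIN): min(-28, -9) = -28
n1.1 (MAX): max(58, -28) = 58
n1.2.1 (MIN): min(-40, 78, 10) = -40
n1.2.2 (MIN): min(-63, 95) = -63
n1.2 (MAX): max(-40, -63) = -40
n1 (MIN): min(58, -40) = -40
n2.1.1 (MIN): min(-70, 79) = -70
n2.1.2 (MIN): min(-57, -58) = -58
n2.1 (MAX): max(-70, -58) = -58
n2.2.1 (MIN): min(-33, 86, -44) = -44
n2.2.2 (MIN): min(-48, -60, -51, -83) = -83
n2.2 (MAX): max(-44, -83) = -44
n2 (MIN): min(-58, -44) = -58
n3.1.1 (MIN): min(38, 31, -63) = -63
n3.1.2 (MIN): min(4, -92, -43, 70) = -92
n3.1.3 (MIN): min(-39, 81, 61) = -39
n3.1 (MAX): max(-63, -92, -39) = -39
n3.2.1 (MIN): min(-55, 40, 28) = -55
n3.2.2 (MIN): min(52, -11, -71) = -71
n3.2 (MAX): max(-55, -71) = -55
n3.3.1 (MIN): min(-32, 98, 36) = -32
n3.3.2 (MIN): min(-22, -61, 45) = -61
n3.3.3 (MIN): min(93, -9) = -9
n3.3 (MAX): max(-32, -61, -9) = -9
n3.4.1 (MIN): min(71, 32) = 32
n3.4.2 (MIN): min(-2, -93, 89) = -93
n3.4.3 (MIN): min(-39, -62, 47) = -62
n3.4 (MAX): max(32, -93, -62) = 32
n3 (MIN): min(-39, -55, -9, 32) = -55
n0 (MAX): max(-40, -58, -55) = -40
MAX at n0 wants the highest of {n1=-40, n2=-58, n3=-55}, so chooses n1.

n1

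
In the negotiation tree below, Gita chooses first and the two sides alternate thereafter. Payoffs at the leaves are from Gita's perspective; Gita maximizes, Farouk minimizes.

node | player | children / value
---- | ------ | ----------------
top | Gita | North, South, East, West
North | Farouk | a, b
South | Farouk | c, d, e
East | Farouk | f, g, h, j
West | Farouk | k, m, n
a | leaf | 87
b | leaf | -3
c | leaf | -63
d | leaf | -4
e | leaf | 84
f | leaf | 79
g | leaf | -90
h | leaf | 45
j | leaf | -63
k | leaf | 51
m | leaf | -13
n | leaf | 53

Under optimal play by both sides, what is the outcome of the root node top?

-3

North (Farouk): min(87, -3) = -3
South (Farouk): min(-63, -4, 84) = -63
East (Farouk): min(79, -90, 45, -63) = -90
West (Farouk): min(51, -13, 53) = -13
top (Gita): max(-3, -63, -90, -13) = -3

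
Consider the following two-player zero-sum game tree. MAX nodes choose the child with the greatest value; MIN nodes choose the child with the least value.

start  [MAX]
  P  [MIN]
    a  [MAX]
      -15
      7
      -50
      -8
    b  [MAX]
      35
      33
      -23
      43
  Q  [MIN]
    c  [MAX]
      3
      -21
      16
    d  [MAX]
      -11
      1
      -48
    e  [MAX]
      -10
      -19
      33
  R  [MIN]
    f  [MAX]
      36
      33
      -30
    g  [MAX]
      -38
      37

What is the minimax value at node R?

f (MAX): max(36, 33, -30) = 36
g (MAX): max(-38, 37) = 37
R (MIN): min(36, 37) = 36

36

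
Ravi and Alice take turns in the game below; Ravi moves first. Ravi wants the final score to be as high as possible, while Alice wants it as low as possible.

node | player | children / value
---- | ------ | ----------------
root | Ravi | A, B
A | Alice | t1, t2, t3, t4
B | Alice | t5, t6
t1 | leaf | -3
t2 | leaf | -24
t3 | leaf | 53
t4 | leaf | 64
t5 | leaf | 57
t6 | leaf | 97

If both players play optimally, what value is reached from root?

57

A (Alice): min(-3, -24, 53, 64) = -24
B (Alice): min(57, 97) = 57
root (Ravi): max(-24, 57) = 57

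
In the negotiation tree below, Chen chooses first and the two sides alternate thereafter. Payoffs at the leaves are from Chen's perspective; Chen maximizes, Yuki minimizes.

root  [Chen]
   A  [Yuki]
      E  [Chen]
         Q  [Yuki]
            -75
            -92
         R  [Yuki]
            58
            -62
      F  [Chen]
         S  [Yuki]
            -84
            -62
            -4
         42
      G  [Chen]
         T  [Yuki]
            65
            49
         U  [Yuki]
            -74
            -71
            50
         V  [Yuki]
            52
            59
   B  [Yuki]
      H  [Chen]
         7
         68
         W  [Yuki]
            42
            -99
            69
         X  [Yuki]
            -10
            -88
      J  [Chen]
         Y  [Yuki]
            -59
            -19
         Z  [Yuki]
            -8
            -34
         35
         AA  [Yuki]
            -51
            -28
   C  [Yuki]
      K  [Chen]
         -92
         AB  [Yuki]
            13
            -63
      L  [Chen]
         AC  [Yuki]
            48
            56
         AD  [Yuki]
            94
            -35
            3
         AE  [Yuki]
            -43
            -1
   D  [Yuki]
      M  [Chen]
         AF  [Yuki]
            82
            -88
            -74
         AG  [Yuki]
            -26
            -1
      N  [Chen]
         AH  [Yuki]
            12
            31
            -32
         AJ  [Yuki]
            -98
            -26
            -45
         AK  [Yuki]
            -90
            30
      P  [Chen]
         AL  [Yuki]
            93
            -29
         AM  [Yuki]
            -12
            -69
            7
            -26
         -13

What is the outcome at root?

Q (Yuki): min(-75, -92) = -92
R (Yuki): min(58, -62) = -62
E (Chen): max(-92, -62) = -62
S (Yuki): min(-84, -62, -4) = -84
F (Chen): max(-84, 42) = 42
T (Yuki): min(65, 49) = 49
U (Yuki): min(-74, -71, 50) = -74
V (Yuki): min(52, 59) = 52
G (Chen): max(49, -74, 52) = 52
A (Yuki): min(-62, 42, 52) = -62
W (Yuki): min(42, -99, 69) = -99
X (Yuki): min(-10, -88) = -88
H (Chen): max(7, 68, -99, -88) = 68
Y (Yuki): min(-59, -19) = -59
Z (Yuki): min(-8, -34) = -34
AA (Yuki): min(-51, -28) = -51
J (Chen): max(-59, -34, 35, -51) = 35
B (Yuki): min(68, 35) = 35
AB (Yuki): min(13, -63) = -63
K (Chen): max(-92, -63) = -63
AC (Yuki): min(48, 56) = 48
AD (Yuki): min(94, -35, 3) = -35
AE (Yuki): min(-43, -1) = -43
L (Chen): max(48, -35, -43) = 48
C (Yuki): min(-63, 48) = -63
AF (Yuki): min(82, -88, -74) = -88
AG (Yuki): min(-26, -1) = -26
M (Chen): max(-88, -26) = -26
AH (Yuki): min(12, 31, -32) = -32
AJ (Yuki): min(-98, -26, -45) = -98
AK (Yuki): min(-90, 30) = -90
N (Chen): max(-32, -98, -90) = -32
AL (Yuki): min(93, -29) = -29
AM (Yuki): min(-12, -69, 7, -26) = -69
P (Chen): max(-29, -69, -13) = -13
D (Yuki): min(-26, -32, -13) = -32
root (Chen): max(-62, 35, -63, -32) = 35

35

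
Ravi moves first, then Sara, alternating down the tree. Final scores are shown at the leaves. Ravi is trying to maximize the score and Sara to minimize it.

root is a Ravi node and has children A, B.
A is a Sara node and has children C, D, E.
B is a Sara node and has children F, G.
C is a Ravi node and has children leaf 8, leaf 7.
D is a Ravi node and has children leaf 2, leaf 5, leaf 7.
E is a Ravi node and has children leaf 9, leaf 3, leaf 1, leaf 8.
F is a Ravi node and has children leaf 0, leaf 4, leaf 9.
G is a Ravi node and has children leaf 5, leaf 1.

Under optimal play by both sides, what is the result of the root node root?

7

C (Ravi): max(8, 7) = 8
D (Ravi): max(2, 5, 7) = 7
E (Ravi): max(9, 3, 1, 8) = 9
A (Sara): min(8, 7, 9) = 7
F (Ravi): max(0, 4, 9) = 9
G (Ravi): max(5, 1) = 5
B (Sara): min(9, 5) = 5
root (Ravi): max(7, 5) = 7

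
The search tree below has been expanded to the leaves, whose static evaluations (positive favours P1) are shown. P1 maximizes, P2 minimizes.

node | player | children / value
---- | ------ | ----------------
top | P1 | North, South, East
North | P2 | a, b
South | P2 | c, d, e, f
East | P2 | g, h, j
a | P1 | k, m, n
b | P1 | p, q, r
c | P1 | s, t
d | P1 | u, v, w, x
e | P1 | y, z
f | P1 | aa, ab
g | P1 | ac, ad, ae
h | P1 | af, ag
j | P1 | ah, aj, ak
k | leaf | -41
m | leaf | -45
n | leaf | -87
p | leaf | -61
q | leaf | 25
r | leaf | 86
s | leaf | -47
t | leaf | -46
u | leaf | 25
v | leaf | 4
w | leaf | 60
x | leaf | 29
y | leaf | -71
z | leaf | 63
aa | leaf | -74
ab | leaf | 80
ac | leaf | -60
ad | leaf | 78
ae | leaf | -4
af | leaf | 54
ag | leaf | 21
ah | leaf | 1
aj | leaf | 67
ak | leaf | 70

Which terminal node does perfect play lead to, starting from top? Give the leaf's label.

af

a (P1): max(-41, -45, -87) = -41
b (P1): max(-61, 25, 86) = 86
North (P2): min(-41, 86) = -41
c (P1): max(-47, -46) = -46
d (P1): max(25, 4, 60, 29) = 60
e (P1): max(-71, 63) = 63
f (P1): max(-74, 80) = 80
South (P2): min(-46, 60, 63, 80) = -46
g (P1): max(-60, 78, -4) = 78
h (P1): max(54, 21) = 54
j (P1): max(1, 67, 70) = 70
East (P2): min(78, 54, 70) = 54
top (P1): max(-41, -46, 54) = 54
At top, P1 picks East (highest: 54).
At East, P2 picks h (lowest: 54).
At h, P1 picks af (highest: 54).
Terminal value 54.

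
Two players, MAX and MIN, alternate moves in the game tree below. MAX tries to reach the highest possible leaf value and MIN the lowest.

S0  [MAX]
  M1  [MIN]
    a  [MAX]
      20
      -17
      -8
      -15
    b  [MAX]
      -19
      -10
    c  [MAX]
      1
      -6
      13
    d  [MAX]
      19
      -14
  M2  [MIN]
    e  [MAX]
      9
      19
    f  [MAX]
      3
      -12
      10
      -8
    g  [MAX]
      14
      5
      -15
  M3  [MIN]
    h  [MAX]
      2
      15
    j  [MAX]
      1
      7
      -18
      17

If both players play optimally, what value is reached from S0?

15

a (MAX): max(20, -17, -8, -15) = 20
b (MAX): max(-19, -10) = -10
c (MAX): max(1, -6, 13) = 13
d (MAX): max(19, -14) = 19
M1 (MIN): min(20, -10, 13, 19) = -10
e (MAX): max(9, 19) = 19
f (MAX): max(3, -12, 10, -8) = 10
g (MAX): max(14, 5, -15) = 14
M2 (MIN): min(19, 10, 14) = 10
h (MAX): max(2, 15) = 15
j (MAX): max(1, 7, -18, 17) = 17
M3 (MIN): min(15, 17) = 15
S0 (MAX): max(-10, 10, 15) = 15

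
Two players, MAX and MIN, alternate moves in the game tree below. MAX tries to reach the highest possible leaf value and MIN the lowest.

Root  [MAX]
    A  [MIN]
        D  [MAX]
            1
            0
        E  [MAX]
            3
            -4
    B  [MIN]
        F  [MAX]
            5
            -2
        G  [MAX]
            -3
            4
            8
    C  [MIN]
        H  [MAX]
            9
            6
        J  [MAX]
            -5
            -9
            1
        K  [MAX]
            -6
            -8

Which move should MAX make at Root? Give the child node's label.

B

D (MAX): max(1, 0) = 1
E (MAX): max(3, -4) = 3
A (MIN): min(1, 3) = 1
F (MAX): max(5, -2) = 5
G (MAX): max(-3, 4, 8) = 8
B (MIN): min(5, 8) = 5
H (MAX): max(9, 6) = 9
J (MAX): max(-5, -9, 1) = 1
K (MAX): max(-6, -8) = -6
C (MIN): min(9, 1, -6) = -6
Root (MAX): max(1, 5, -6) = 5
MAX at Root wants the highest of {A=1, B=5, C=-6}, so chooses B.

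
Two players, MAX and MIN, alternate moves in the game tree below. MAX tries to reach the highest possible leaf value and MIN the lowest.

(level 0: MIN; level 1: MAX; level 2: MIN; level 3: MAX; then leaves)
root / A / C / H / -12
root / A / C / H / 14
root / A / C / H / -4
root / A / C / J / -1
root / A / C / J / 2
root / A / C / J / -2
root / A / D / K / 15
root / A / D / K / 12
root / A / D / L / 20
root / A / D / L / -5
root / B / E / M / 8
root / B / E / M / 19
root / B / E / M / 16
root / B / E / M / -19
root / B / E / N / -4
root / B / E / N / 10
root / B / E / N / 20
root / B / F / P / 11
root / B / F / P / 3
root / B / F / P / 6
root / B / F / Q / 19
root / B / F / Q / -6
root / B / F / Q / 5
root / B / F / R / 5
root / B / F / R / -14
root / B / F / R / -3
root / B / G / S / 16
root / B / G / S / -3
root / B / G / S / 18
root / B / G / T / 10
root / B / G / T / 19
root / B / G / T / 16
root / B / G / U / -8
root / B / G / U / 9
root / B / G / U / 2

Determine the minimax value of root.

15

H (MAX): max(-12, 14, -4) = 14
J (MAX): max(-1, 2, -2) = 2
C (MIN): min(14, 2) = 2
K (MAX): max(15, 12) = 15
L (MAX): max(20, -5) = 20
D (MIN): min(15, 20) = 15
A (MAX): max(2, 15) = 15
M (MAX): max(8, 19, 16, -19) = 19
N (MAX): max(-4, 10, 20) = 20
E (MIN): min(19, 20) = 19
P (MAX): max(11, 3, 6) = 11
Q (MAX): max(19, -6, 5) = 19
R (MAX): max(5, -14, -3) = 5
F (MIN): min(11, 19, 5) = 5
S (MAX): max(16, -3, 18) = 18
T (MAX): max(10, 19, 16) = 19
U (MAX): max(-8, 9, 2) = 9
G (MIN): min(18, 19, 9) = 9
B (MAX): max(19, 5, 9) = 19
root (MIN): min(15, 19) = 15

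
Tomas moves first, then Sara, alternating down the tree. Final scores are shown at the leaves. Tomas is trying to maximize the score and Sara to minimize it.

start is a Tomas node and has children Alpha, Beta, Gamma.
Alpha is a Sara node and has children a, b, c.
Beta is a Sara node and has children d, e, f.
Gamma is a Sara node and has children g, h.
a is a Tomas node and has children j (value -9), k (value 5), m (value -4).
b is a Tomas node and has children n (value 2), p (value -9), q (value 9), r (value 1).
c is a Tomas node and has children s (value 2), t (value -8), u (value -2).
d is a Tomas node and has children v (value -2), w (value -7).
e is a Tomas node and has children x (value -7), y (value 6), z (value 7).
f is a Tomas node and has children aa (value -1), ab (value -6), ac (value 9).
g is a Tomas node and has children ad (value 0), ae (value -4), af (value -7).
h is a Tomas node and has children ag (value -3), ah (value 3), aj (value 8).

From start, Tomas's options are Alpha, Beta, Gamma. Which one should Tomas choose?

Alpha

a (Tomas): max(-9, 5, -4) = 5
b (Tomas): max(2, -9, 9, 1) = 9
c (Tomas): max(2, -8, -2) = 2
Alpha (Sara): min(5, 9, 2) = 2
d (Tomas): max(-2, -7) = -2
e (Tomas): max(-7, 6, 7) = 7
f (Tomas): max(-1, -6, 9) = 9
Beta (Sara): min(-2, 7, 9) = -2
g (Tomas): max(0, -4, -7) = 0
h (Tomas): max(-3, 3, 8) = 8
Gamma (Sara): min(0, 8) = 0
start (Tomas): max(2, -2, 0) = 2
Tomas at start wants the highest of {Alpha=2, Beta=-2, Gamma=0}, so chooses Alpha.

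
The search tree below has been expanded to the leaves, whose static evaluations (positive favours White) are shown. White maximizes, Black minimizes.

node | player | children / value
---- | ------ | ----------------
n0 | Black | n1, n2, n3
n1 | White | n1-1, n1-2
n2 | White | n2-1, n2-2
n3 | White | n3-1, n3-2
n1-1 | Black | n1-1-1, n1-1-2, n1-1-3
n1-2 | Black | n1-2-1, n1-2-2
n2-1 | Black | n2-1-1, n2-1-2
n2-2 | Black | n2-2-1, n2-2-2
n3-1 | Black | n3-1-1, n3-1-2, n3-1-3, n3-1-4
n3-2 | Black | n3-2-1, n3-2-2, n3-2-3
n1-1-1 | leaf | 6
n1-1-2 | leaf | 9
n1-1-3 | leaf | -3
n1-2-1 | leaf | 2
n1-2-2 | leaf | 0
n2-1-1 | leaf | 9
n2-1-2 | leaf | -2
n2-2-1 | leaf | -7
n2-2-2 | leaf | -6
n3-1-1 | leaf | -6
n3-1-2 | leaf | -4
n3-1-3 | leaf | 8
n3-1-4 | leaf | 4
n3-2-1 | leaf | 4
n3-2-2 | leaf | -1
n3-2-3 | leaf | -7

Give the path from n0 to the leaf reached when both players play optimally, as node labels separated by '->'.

n1-1 (Black): min(6, 9, -3) = -3
n1-2 (Black): min(2, 0) = 0
n1 (White): max(-3, 0) = 0
n2-1 (Black): min(9, -2) = -2
n2-2 (Black): min(-7, -6) = -7
n2 (White): max(-2, -7) = -2
n3-1 (Black): min(-6, -4, 8, 4) = -6
n3-2 (Black): min(4, -1, -7) = -7
n3 (White): max(-6, -7) = -6
n0 (Black): min(0, -2, -6) = -6
At n0, Black picks n3 (lowest: -6).
At n3, White picks n3-1 (highest: -6).
At n3-1, Black picks n3-1-1 (lowest: -6).
Terminal value -6.

n0 -> n3 -> n3-1 -> n3-1-1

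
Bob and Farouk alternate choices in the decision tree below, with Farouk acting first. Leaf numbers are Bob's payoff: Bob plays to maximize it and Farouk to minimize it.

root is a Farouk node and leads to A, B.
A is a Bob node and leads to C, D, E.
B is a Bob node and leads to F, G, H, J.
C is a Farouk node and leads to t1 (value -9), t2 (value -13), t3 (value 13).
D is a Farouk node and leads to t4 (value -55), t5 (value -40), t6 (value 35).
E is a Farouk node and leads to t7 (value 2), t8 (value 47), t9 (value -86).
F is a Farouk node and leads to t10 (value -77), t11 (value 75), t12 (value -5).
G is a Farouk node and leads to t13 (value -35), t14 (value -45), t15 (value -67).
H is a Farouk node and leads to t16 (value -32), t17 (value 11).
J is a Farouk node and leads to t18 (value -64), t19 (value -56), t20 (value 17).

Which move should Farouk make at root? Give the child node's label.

C (Farouk): min(-9, -13, 13) = -13
D (Farouk): min(-55, -40, 35) = -55
E (Farouk): min(2, 47, -86) = -86
A (Bob): max(-13, -55, -86) = -13
F (Farouk): min(-77, 75, -5) = -77
G (Farouk): min(-35, -45, -67) = -67
H (Farouk): min(-32, 11) = -32
J (Farouk): min(-64, -56, 17) = -64
B (Bob): max(-77, -67, -32, -64) = -32
root (Farouk): min(-13, -32) = -32
Farouk at root wants the lowest of {A=-13, B=-32}, so chooses B.

B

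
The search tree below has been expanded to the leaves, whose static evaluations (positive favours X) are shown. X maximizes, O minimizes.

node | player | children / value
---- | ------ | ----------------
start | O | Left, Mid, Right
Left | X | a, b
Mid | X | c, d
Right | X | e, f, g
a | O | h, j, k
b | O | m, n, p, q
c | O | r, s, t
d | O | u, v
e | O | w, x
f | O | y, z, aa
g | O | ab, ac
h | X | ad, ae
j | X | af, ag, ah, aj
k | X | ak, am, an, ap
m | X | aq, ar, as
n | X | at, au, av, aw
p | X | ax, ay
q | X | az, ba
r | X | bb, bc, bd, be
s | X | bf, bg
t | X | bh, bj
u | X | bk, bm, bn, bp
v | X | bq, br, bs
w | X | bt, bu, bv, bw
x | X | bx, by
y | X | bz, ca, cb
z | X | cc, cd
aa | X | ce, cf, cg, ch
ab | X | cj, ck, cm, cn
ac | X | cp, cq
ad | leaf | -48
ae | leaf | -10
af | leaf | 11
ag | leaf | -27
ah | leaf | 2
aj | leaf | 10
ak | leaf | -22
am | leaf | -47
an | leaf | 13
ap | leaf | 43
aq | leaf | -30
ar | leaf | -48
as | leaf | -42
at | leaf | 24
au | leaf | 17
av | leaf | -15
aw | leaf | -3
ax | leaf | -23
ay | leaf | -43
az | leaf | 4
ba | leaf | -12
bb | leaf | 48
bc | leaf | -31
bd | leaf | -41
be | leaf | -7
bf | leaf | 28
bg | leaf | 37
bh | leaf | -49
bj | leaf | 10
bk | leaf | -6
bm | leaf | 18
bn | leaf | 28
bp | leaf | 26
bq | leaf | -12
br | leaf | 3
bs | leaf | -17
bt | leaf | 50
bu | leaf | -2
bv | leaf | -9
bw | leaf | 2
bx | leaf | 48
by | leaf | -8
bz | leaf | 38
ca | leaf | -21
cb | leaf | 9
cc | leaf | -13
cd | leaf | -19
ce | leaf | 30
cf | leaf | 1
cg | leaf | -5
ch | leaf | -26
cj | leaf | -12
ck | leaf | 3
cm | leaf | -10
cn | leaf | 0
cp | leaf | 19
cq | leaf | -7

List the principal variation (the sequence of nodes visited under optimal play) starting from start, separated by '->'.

start -> Left -> a -> h -> ae

h (X): max(-48, -10) = -10
j (X): max(11, -27, 2, 10) = 11
k (X): max(-22, -47, 13, 43) = 43
a (O): min(-10, 11, 43) = -10
m (X): max(-30, -48, -42) = -30
n (X): max(24, 17, -15, -3) = 24
p (X): max(-23, -43) = -23
q (X): max(4, -12) = 4
b (O): min(-30, 24, -23, 4) = -30
Left (X): max(-10, -30) = -10
r (X): max(48, -31, -41, -7) = 48
s (X): max(28, 37) = 37
t (X): max(-49, 10) = 10
c (O): min(48, 37, 10) = 10
u (X): max(-6, 18, 28, 26) = 28
v (X): max(-12, 3, -17) = 3
d (O): min(28, 3) = 3
Mid (X): max(10, 3) = 10
w (X): max(50, -2, -9, 2) = 50
x (X): max(48, -8) = 48
e (O): min(50, 48) = 48
y (X): max(38, -21, 9) = 38
z (X): max(-13, -19) = -13
aa (X): max(30, 1, -5, -26) = 30
f (O): min(38, -13, 30) = -13
ab (X): max(-12, 3, -10, 0) = 3
ac (X): max(19, -7) = 19
g (O): min(3, 19) = 3
Right (X): max(48, -13, 3) = 48
start (O): min(-10, 10, 48) = -10
At start, O picks Left (lowest: -10).
At Left, X picks a (highest: -10).
At a, O picks h (lowest: -10).
At h, X picks ae (highest: -10).
Terminal value -10.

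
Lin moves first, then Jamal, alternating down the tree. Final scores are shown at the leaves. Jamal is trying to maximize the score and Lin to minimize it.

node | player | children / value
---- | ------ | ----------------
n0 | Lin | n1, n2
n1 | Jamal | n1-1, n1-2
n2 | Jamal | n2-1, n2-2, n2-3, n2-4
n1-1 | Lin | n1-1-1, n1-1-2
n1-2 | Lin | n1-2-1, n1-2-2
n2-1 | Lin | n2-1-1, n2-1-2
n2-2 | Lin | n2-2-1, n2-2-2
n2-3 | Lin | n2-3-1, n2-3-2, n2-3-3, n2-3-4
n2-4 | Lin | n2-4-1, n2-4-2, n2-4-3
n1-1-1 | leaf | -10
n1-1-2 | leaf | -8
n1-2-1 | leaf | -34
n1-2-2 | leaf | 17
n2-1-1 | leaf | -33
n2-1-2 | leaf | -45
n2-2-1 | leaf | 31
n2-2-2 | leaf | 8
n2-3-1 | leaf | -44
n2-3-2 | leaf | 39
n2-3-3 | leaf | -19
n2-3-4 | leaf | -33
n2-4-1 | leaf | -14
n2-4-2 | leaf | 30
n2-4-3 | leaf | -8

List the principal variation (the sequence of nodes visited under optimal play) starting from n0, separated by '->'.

n0 -> n1 -> n1-1 -> n1-1-1

n1-1 (Lin): min(-10, -8) = -10
n1-2 (Lin): min(-34, 17) = -34
n1 (Jamal): max(-10, -34) = -10
n2-1 (Lin): min(-33, -45) = -45
n2-2 (Lin): min(31, 8) = 8
n2-3 (Lin): min(-44, 39, -19, -33) = -44
n2-4 (Lin): min(-14, 30, -8) = -14
n2 (Jamal): max(-45, 8, -44, -14) = 8
n0 (Lin): min(-10, 8) = -10
At n0, Lin picks n1 (lowest: -10).
At n1, Jamal picks n1-1 (highest: -10).
At n1-1, Lin picks n1-1-1 (lowest: -10).
Terminal value -10.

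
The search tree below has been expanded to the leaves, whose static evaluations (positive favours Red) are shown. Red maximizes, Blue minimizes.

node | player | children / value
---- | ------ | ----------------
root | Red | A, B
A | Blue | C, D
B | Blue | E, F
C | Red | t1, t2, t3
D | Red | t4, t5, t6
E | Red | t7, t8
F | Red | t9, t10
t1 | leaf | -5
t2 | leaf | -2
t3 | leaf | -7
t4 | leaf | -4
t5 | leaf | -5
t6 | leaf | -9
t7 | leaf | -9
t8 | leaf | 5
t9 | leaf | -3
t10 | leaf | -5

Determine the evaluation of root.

C (Red): max(-5, -2, -7) = -2
D (Red): max(-4, -5, -9) = -4
A (Blue): min(-2, -4) = -4
E (Red): max(-9, 5) = 5
F (Red): max(-3, -5) = -3
B (Blue): min(5, -3) = -3
root (Red): max(-4, -3) = -3

-3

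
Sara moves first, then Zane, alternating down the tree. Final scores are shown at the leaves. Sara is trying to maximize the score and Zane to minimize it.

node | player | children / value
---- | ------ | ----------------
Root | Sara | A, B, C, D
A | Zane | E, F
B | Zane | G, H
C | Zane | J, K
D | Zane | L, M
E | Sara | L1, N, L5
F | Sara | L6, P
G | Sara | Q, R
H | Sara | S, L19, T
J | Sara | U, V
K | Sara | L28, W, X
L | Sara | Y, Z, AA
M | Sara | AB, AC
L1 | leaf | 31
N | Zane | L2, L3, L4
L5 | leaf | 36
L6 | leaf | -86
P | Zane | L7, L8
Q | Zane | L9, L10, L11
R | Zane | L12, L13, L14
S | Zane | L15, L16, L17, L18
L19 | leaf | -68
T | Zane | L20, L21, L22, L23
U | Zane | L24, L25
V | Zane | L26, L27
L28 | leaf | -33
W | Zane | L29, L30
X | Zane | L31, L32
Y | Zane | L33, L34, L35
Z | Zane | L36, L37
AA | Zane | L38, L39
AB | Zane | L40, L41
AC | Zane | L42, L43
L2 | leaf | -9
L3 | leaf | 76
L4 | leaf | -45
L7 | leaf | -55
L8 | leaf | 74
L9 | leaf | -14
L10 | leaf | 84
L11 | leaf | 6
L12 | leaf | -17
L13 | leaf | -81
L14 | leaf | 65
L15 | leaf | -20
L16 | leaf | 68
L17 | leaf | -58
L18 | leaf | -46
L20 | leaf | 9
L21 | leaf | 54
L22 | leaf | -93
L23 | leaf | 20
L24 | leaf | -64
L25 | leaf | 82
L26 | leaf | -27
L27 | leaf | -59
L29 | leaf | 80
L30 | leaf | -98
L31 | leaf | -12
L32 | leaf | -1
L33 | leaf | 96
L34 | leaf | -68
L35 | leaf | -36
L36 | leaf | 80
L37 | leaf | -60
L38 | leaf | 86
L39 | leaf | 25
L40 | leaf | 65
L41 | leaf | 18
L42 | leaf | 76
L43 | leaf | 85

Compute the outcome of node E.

36

N (Zane): min(-9, 76, -45) = -45
E (Sara): max(31, -45, 36) = 36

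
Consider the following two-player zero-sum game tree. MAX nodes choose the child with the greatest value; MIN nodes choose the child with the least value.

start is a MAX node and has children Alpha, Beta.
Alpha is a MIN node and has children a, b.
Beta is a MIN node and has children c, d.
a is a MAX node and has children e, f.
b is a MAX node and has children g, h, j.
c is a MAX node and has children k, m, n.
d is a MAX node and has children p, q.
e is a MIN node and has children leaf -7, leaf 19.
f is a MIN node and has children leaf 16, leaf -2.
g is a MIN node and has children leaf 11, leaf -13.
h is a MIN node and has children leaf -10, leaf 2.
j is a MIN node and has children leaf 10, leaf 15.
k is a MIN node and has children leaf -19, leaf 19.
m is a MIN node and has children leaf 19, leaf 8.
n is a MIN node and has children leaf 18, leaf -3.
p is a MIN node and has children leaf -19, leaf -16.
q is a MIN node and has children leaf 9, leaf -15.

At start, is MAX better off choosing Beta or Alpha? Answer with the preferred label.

k (MIN): min(-19, 19) = -19
m (MIN): min(19, 8) = 8
n (MIN): min(18, -3) = -3
c (MAX): max(-19, 8, -3) = 8
p (MIN): min(-19, -16) = -19
q (MIN): min(9, -15) = -15
d (MAX): max(-19, -15) = -15
Beta (MIN): min(8, -15) = -15
e (MIN): min(-7, 19) = -7
f (MIN): min(16, -2) = -2
a (MAX): max(-7, -2) = -2
g (MIN): min(11, -13) = -13
h (MIN): min(-10, 2) = -10
j (MIN): min(10, 15) = 10
b (MAX): max(-13, -10, 10) = 10
Alpha (MIN): min(-2, 10) = -2
MAX prefers the higher value; Beta=-15, Alpha=-2. Alpha is better since -2 > -15.

Alpha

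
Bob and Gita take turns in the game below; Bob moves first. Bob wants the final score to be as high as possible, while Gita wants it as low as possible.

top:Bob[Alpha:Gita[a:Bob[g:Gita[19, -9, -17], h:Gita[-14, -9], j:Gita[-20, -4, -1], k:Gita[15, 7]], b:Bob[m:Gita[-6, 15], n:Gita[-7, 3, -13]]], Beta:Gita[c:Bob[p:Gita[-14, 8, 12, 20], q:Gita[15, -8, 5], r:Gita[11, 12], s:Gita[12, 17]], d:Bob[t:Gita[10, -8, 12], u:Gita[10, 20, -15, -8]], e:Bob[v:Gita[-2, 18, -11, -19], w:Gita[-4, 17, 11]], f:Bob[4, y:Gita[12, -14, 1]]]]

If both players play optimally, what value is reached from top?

-6

g (Gita): min(19, -9, -17) = -17
h (Gita): min(-14, -9) = -14
j (Gita): min(-20, -4, -1) = -20
k (Gita): min(15, 7) = 7
a (Bob): max(-17, -14, -20, 7) = 7
m (Gita): min(-6, 15) = -6
n (Gita): min(-7, 3, -13) = -13
b (Bob): max(-6, -13) = -6
Alpha (Gita): min(7, -6) = -6
p (Gita): min(-14, 8, 12, 20) = -14
q (Gita): min(15, -8, 5) = -8
r (Gita): min(11, 12) = 11
s (Gita): min(12, 17) = 12
c (Bob): max(-14, -8, 11, 12) = 12
t (Gita): min(10, -8, 12) = -8
u (Gita): min(10, 20, -15, -8) = -15
d (Bob): max(-8, -15) = -8
v (Gita): min(-2, 18, -11, -19) = -19
w (Gita): min(-4, 17, 11) = -4
e (Bob): max(-19, -4) = -4
y (Gita): min(12, -14, 1) = -14
f (Bob): max(4, -14) = 4
Beta (Gita): min(12, -8, -4, 4) = -8
top (Bob): max(-6, -8) = -6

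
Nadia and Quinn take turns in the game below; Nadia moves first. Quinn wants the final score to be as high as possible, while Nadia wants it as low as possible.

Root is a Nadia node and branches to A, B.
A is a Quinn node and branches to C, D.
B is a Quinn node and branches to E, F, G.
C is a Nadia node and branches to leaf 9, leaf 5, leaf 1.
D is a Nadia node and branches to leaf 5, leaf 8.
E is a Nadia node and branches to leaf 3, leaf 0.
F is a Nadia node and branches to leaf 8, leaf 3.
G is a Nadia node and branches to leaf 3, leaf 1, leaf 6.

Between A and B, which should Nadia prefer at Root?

B

C (Nadia): min(9, 5, 1) = 1
D (Nadia): min(5, 8) = 5
A (Quinn): max(1, 5) = 5
E (Nadia): min(3, 0) = 0
F (Nadia): min(8, 3) = 3
G (Nadia): min(3, 1, 6) = 1
B (Quinn): max(0, 3, 1) = 3
Nadia prefers the lower value; A=5, B=3. B is better since 3 < 5.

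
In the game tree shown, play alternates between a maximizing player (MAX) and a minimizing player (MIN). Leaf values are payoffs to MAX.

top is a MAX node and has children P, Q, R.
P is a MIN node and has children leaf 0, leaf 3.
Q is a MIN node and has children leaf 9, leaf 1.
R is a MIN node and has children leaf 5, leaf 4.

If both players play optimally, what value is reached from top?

4

P (MIN): min(0, 3) = 0
Q (MIN): min(9, 1) = 1
R (MIN): min(5, 4) = 4
top (MAX): max(0, 1, 4) = 4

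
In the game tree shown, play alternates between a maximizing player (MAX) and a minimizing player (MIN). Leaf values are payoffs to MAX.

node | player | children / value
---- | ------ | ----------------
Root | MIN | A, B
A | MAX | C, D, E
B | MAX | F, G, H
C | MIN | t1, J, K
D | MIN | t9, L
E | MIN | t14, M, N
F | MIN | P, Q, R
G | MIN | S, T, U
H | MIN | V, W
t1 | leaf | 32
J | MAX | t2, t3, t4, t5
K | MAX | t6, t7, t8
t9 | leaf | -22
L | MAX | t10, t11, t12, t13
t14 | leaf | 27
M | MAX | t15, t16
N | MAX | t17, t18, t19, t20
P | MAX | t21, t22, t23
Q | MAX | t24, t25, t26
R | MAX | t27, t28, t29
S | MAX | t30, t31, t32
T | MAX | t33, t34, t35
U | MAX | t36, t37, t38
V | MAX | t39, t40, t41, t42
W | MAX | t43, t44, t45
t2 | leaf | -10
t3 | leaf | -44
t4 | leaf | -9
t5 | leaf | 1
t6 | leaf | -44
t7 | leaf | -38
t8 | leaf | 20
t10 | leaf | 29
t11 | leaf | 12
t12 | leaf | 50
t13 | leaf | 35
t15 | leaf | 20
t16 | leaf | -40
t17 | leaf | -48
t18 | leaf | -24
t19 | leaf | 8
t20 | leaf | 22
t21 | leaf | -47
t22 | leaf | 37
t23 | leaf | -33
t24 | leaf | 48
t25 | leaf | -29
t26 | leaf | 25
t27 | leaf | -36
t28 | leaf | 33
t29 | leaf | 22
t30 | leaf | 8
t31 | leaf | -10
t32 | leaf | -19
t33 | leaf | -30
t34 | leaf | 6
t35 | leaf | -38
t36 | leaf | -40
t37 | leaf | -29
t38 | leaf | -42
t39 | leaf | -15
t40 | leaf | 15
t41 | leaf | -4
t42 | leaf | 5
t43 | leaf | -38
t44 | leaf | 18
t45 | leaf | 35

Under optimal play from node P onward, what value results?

37

P (MAX): max(-47, 37, -33) = 37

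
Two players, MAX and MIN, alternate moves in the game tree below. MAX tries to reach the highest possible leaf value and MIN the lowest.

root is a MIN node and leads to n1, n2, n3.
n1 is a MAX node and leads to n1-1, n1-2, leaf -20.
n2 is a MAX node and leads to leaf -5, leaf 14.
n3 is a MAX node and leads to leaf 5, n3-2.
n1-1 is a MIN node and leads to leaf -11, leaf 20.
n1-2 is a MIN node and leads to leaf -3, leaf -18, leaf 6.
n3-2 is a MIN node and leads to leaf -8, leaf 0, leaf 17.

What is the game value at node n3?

5

n3-2 (MIN): min(-8, 0, 17) = -8
n3 (MAX): max(5, -8) = 5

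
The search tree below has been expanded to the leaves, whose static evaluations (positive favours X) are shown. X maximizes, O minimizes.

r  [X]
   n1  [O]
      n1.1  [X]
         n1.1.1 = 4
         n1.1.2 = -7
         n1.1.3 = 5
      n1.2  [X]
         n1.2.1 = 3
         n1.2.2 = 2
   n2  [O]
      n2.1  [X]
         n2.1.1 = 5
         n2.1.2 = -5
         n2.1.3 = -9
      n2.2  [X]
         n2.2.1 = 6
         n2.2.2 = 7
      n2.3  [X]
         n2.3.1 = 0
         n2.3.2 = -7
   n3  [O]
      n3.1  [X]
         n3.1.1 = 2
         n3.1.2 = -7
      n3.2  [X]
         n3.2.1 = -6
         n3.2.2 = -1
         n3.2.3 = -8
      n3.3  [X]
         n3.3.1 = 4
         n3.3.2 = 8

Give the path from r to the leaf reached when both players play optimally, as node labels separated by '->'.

n1.1 (X): max(4, -7, 5) = 5
n1.2 (X): max(3, 2) = 3
n1 (O): min(5, 3) = 3
n2.1 (X): max(5, -5, -9) = 5
n2.2 (X): max(6, 7) = 7
n2.3 (X): max(0, -7) = 0
n2 (O): min(5, 7, 0) = 0
n3.1 (X): max(2, -7) = 2
n3.2 (X): max(-6, -1, -8) = -1
n3.3 (X): max(4, 8) = 8
n3 (O): min(2, -1, 8) = -1
r (X): max(3, 0, -1) = 3
At r, X picks n1 (highest: 3).
At n1, O picks n1.2 (lowest: 3).
At n1.2, X picks n1.2.1 (highest: 3).
Terminal value 3.

r -> n1 -> n1.2 -> n1.2.1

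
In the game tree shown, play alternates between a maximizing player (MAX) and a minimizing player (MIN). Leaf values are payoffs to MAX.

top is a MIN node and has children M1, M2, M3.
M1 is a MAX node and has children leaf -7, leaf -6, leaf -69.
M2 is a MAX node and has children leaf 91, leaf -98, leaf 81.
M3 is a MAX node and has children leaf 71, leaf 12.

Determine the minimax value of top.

M1 (MAX): max(-7, -6, -69) = -6
M2 (MAX): max(91, -98, 81) = 91
M3 (MAX): max(71, 12) = 71
top (MIN): min(-6, 91, 71) = -6

-6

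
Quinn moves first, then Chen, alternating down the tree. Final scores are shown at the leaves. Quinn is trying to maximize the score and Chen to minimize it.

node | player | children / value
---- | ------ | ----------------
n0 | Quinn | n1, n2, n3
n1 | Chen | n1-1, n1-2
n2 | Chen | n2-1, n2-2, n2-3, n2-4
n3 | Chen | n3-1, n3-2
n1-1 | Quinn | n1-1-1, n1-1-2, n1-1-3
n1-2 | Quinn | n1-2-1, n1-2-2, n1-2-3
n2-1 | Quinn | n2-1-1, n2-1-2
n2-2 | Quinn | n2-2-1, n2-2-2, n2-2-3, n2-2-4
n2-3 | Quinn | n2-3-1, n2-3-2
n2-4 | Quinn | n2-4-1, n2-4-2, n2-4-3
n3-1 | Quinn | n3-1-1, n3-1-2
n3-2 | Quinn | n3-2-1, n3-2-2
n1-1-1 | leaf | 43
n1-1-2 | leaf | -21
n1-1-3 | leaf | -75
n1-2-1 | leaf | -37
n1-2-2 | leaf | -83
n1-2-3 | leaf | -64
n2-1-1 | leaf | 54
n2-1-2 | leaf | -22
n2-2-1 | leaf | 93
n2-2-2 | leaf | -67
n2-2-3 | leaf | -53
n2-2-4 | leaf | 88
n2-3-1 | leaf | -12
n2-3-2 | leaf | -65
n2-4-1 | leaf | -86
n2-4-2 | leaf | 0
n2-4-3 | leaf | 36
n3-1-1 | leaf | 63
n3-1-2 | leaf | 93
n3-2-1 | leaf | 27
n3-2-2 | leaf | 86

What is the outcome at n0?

86

n1-1 (Quinn): max(43, -21, -75) = 43
n1-2 (Quinn): max(-37, -83, -64) = -37
n1 (Chen): min(43, -37) = -37
n2-1 (Quinn): max(54, -22) = 54
n2-2 (Quinn): max(93, -67, -53, 88) = 93
n2-3 (Quinn): max(-12, -65) = -12
n2-4 (Quinn): max(-86, 0, 36) = 36
n2 (Chen): min(54, 93, -12, 36) = -12
n3-1 (Quinn): max(63, 93) = 93
n3-2 (Quinn): max(27, 86) = 86
n3 (Chen): min(93, 86) = 86
n0 (Quinn): max(-37, -12, 86) = 86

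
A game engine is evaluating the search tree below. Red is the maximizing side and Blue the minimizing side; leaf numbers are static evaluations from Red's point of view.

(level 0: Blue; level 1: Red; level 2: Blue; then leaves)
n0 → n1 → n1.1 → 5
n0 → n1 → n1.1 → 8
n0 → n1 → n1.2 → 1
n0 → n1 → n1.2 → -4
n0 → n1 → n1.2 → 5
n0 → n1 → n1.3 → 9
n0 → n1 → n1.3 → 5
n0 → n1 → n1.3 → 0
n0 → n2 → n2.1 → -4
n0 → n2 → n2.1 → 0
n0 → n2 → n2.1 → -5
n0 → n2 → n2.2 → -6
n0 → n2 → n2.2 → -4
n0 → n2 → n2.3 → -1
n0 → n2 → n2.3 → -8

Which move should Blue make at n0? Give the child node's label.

n2

n1.1 (Blue): min(5, 8) = 5
n1.2 (Blue): min(1, -4, 5) = -4
n1.3 (Blue): min(9, 5, 0) = 0
n1 (Red): max(5, -4, 0) = 5
n2.1 (Blue): min(-4, 0, -5) = -5
n2.2 (Blue): min(-6, -4) = -6
n2.3 (Blue): min(-1, -8) = -8
n2 (Red): max(-5, -6, -8) = -5
n0 (Blue): min(5, -5) = -5
Blue at n0 wants the lowest of {n1=5, n2=-5}, so chooses n2.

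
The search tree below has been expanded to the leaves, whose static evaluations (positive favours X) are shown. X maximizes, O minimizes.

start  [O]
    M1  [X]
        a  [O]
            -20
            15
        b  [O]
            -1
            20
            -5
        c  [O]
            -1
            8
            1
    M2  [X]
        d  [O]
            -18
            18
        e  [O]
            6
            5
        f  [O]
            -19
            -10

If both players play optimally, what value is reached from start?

-1

a (O): min(-20, 15) = -20
b (O): min(-1, 20, -5) = -5
c (O): min(-1, 8, 1) = -1
M1 (X): max(-20, -5, -1) = -1
d (O): min(-18, 18) = -18
e (O): min(6, 5) = 5
f (O): min(-19, -10) = -19
M2 (X): max(-18, 5, -19) = 5
start (O): min(-1, 5) = -1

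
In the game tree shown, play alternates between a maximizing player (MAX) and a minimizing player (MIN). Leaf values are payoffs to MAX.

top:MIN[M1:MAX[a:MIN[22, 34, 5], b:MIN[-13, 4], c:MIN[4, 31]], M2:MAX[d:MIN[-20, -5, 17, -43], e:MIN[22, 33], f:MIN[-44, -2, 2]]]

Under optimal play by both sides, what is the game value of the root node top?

a (MIN): min(22, 34, 5) = 5
b (MIN): min(-13, 4) = -13
c (MIN): min(4, 31) = 4
M1 (MAX): max(5, -13, 4) = 5
d (MIN): min(-20, -5, 17, -43) = -43
e (MIN): min(22, 33) = 22
f (MIN): min(-44, -2, 2) = -44
M2 (MAX): max(-43, 22, -44) = 22
top (MIN): min(5, 22) = 5

5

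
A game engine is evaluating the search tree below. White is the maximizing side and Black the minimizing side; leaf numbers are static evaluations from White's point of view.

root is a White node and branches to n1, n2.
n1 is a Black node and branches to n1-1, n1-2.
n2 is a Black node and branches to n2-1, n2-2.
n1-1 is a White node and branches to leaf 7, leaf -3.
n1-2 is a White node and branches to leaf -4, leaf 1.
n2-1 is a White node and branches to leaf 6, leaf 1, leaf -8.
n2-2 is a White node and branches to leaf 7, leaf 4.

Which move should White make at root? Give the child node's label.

n1-1 (White): max(7, -3) = 7
n1-2 (White): max(-4, 1) = 1
n1 (Black): min(7, 1) = 1
n2-1 (White): max(6, 1, -8) = 6
n2-2 (White): max(7, 4) = 7
n2 (Black): min(6, 7) = 6
root (White): max(1, 6) = 6
White at root wants the highest of {n1=1, n2=6}, so chooses n2.

n2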